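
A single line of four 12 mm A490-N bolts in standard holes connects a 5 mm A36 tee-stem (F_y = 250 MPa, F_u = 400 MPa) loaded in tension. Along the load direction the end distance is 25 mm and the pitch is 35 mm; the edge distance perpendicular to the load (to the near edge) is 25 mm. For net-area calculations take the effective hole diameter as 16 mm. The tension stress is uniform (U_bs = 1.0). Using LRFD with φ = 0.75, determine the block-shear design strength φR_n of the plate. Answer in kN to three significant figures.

92.1 kN

Shear plane L_v = 25 + 3·35 = 130 mm; A_gv = 130 × 5 = 650 mm².
A_nv = (130 − 3.5·16) × 5 = 370 mm².
A_nt = (25 − 0.5·16) × 5 = 85 mm².
0.6 F_u A_nv = 88.8 kN; 0.6 F_y A_gv = 97.5 kN → shear rupture governs the shear term.
R_n = 88.8 + 1.0 × 400 × 85 / 1000 = 122.8 kN.
Design strength φR_n = 0.75 × 122.8 = 92.1 kN.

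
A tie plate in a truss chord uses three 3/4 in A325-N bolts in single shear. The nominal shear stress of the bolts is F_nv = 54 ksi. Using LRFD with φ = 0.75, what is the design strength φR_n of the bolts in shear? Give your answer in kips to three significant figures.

A_b = π × 0.75² / 4 = 0.4418 in².
R_n = F_nv · A_b · n · n_s = 54 × 0.4418 × 3 × 1 = 71.57 kips.
Design strength φR_n = 0.75 × 71.57 = 53.7 kips.

53.7 kips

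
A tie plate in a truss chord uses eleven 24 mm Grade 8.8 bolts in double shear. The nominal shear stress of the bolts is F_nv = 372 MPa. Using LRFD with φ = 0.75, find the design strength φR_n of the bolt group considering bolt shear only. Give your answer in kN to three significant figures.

A_b = π × 24² / 4 = 452.4 mm².
R_n = F_nv · A_b · n · n_s = 372 × 452.4 × 11 × 2 / 1000 = 3702 kN.
Design strength φR_n = 0.75 × 3702 = 2780 kN.

2780 kN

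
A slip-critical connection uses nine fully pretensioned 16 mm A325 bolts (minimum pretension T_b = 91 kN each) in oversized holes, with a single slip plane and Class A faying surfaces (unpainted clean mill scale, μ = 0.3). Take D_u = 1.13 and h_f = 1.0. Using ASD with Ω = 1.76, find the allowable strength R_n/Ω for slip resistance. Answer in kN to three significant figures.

R_n = μ · D_u · h_f · T_b · n_s · n_b = 0.3 × 1.13 × 1.0 × 91 × 1 × 9 = 277.6 kN.
Allowable strength R_n/Ω = 277.6 / 1.76 = 158 kN.

158 kN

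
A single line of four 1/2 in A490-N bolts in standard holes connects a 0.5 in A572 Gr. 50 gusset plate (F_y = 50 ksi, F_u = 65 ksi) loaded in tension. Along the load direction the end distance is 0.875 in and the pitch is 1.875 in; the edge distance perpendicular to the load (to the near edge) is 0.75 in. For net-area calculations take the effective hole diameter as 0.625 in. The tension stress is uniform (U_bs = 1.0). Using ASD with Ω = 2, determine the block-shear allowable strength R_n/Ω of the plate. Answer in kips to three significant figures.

49.2 kips

Shear plane L_v = 0.875 + 3·1.875 = 6.5 in; A_gv = 6.5 × 0.5 = 3.25 in².
A_nv = (6.5 − 3.5·0.625) × 0.5 = 2.156 in².
A_nt = (0.75 − 0.5·0.625) × 0.5 = 0.2188 in².
0.6 F_u A_nv = 84.09 kips; 0.6 F_y A_gv = 97.5 kips → shear rupture governs the shear term.
R_n = 84.09 + 1.0 × 65 × 0.2188 = 98.31 kips.
Allowable strength R_n/Ω = 98.31 / 2 = 49.2 kips.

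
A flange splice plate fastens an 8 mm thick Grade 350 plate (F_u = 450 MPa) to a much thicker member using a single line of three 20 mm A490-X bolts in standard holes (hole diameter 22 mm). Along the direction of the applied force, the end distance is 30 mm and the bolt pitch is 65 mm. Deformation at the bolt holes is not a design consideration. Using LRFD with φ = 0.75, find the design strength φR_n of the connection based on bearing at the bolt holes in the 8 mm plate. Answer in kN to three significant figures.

Per bolt r_n = 1.5 l_c t F_u ≤ 3.0 d t F_u; upper limit = 3.0 × 20 × 8 × 450 / 1000 = 216 kN.
Edge bolt: l_c = 30 − 22/2 = 19 mm → 1.5 × 19 × 8 × 450 / 1000 = 102.6 → r_n = 102.6 kN.
Interior bolts: l_c = 65 − 22 = 43 mm → 1.5 × 43 × 8 × 450 / 1000 = 232.2 → r_n = 216 kN.
R_n = 1 × 102.6 + 2 × 216 = 534.6 kN.
Design strength φR_n = 0.75 × 534.6 = 401 kN.

401 kN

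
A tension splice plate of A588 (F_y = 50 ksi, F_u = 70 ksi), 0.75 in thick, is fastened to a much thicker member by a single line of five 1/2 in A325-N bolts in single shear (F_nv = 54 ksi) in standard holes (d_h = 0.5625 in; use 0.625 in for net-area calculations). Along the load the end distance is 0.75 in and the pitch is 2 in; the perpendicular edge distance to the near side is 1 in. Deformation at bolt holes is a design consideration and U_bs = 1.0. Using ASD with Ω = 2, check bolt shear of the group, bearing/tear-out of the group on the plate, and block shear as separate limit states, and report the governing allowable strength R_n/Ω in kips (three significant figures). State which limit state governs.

Bolt shear: A_b = π·0.5²/4 = 0.1963 in²; R_n = 54 × 0.1963 × 5 × 1 = 53.01 kips → 53.01 / 2 = 26.5 kips.
Bearing: edge l_c = 0.4688, r_n = 29.53 kips; interior l_c = 1.438, r_n = 63 kips; R_n = 29.53 + 4·63 = 281.5 kips → 141 kips.
Block shear: A_gv = 6.562, A_nv = 4.453, A_nt = 0.5156 in²; R_n = min(0.6F_uA_nv, 0.6F_yA_gv) + U_bs·F_u·A_nt = 223.1 kips → 112 kips.
Bolt shear governs: 26.5 kips.

26.5 kips (bolt shear governs)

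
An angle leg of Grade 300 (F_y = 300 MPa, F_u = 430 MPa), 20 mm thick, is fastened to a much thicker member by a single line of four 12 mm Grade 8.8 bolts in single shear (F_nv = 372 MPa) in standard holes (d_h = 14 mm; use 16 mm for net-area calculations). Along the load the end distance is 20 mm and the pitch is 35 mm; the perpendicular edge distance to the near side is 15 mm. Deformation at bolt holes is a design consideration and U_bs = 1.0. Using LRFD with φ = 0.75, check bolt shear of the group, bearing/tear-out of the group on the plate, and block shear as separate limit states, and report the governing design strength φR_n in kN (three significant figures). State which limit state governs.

Bolt shear: A_b = π·12²/4 = 113.1 mm²; R_n = 372 × 113.1 × 4 × 1 / 1000 = 168.3 kN → 0.75 × 168.3 = 126 kN.
Bearing: edge l_c = 13, r_n = 134.2 kN; interior l_c = 21, r_n = 216.7 kN; R_n = 134.2 + 3·216.7 = 784.3 kN → 588 kN.
Block shear: A_gv = 2500, A_nv = 1380, A_nt = 140 mm²; R_n = min(0.6F_uA_nv, 0.6F_yA_gv) + U_bs·F_u·A_nt = 416.2 kN → 312 kN.
Bolt shear governs: 126 kN.

126 kN (bolt shear governs)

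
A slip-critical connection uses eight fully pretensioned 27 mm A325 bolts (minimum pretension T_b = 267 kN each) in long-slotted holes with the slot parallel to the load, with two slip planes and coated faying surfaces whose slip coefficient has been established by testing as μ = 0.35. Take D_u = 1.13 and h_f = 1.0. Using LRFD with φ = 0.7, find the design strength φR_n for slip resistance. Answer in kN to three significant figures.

R_n = μ · D_u · h_f · T_b · n_s · n_b = 0.35 × 1.13 × 1.0 × 267 × 2 × 8 = 1690 kN.
Design strength φR_n = 0.7 × 1690 = 1180 kN.

1180 kN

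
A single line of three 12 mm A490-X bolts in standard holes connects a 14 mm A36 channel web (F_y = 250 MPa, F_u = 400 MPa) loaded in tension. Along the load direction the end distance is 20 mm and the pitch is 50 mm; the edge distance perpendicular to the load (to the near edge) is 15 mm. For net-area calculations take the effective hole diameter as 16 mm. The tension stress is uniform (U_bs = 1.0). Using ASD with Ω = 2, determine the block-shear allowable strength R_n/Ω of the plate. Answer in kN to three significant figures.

Shear plane L_v = 20 + 2·50 = 120 mm; A_gv = 120 × 14 = 1680 mm².
A_nv = (120 − 2.5·16) × 14 = 1120 mm².
A_nt = (15 − 0.5·16) × 14 = 98 mm².
0.6 F_u A_nv = 268.8 kN; 0.6 F_y A_gv = 252 kN → shear yielding governs the shear term.
R_n = 252 + 1.0 × 400 × 98 / 1000 = 291.2 kN.
Allowable strength R_n/Ω = 291.2 / 2 = 146 kN.

146 kN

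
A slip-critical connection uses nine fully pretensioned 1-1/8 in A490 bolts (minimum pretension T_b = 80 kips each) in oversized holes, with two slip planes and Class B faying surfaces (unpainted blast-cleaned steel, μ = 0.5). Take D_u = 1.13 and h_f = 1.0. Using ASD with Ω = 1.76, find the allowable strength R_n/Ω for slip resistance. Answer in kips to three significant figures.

462 kips

R_n = μ · D_u · h_f · T_b · n_s · n_b = 0.5 × 1.13 × 1.0 × 80 × 2 × 9 = 813.6 kips.
Allowable strength R_n/Ω = 813.6 / 1.76 = 462 kips.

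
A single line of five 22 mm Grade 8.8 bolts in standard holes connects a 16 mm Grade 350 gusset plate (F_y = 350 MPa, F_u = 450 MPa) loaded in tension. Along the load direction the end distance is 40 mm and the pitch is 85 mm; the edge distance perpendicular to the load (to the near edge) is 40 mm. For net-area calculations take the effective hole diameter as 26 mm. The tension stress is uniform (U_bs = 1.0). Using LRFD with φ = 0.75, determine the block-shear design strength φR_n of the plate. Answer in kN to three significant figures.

998 kN

Shear plane L_v = 40 + 4·85 = 380 mm; A_gv = 380 × 16 = 6080 mm².
A_nv = (380 − 4.5·26) × 16 = 4208 mm².
A_nt = (40 − 0.5·26) × 16 = 432 mm².
0.6 F_u A_nv = 1136 kN; 0.6 F_y A_gv = 1277 kN → shear rupture governs the shear term.
R_n = 1136 + 1.0 × 450 × 432 / 1000 = 1331 kN.
Design strength φR_n = 0.75 × 1331 = 998 kN.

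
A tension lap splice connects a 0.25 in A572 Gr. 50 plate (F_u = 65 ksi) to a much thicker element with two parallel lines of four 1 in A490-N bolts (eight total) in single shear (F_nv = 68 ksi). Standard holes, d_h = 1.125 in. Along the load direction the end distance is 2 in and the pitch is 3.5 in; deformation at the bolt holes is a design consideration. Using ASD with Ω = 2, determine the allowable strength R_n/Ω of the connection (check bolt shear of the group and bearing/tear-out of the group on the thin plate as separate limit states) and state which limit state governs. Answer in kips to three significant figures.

145 kips (bearing governs)

Bolt shear: A_b = π·1²/4 = 0.7854 in²; R_n = 68 × 0.7854 × 8 × 1 = 427.3 kips → 427.3 / 2 = 214 kips.
Bearing (1.2 l_c t F_u ≤ 2.4 d t F_u): upper limit = 2.4·1·0.25·65 = 39 kips.
  Edge l_c = 2 − 1.125/2 = 1.438 → r_n = 28.03 kips; interior l_c = 3.5 − 1.125 = 2.375 → r_n = 39 kips.
  R_n,bearing = 2·28.03 + 6·39 = 290.1 kips → 290.1 / 2 = 145 kips.
Bearing governs: 145 kips.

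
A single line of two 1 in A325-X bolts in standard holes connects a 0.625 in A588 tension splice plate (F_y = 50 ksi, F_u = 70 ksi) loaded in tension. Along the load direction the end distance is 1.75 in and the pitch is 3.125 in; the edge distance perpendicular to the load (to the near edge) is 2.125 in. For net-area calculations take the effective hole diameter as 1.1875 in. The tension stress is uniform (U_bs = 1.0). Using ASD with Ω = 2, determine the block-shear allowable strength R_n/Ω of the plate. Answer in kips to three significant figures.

74.1 kips

Shear plane L_v = 1.75 + 1·3.125 = 4.875 in; A_gv = 4.875 × 0.625 = 3.047 in².
A_nv = (4.875 − 1.5·1.1875) × 0.625 = 1.934 in².
A_nt = (2.125 − 0.5·1.1875) × 0.625 = 0.957 in².
0.6 F_u A_nv = 81.21 kips; 0.6 F_y A_gv = 91.41 kips → shear rupture governs the shear term.
R_n = 81.21 + 1.0 × 70 × 0.957 = 148.2 kips.
Allowable strength R_n/Ω = 148.2 / 2 = 74.1 kips.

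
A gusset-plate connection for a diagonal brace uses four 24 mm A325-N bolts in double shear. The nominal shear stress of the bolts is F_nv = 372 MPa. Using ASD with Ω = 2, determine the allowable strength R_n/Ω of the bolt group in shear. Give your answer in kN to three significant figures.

A_b = π × 24² / 4 = 452.4 mm².
R_n = F_nv · A_b · n · n_s = 372 × 452.4 × 4 × 2 / 1000 = 1346 kN.
Allowable strength R_n/Ω = 1346 / 2 = 673 kN.

673 kN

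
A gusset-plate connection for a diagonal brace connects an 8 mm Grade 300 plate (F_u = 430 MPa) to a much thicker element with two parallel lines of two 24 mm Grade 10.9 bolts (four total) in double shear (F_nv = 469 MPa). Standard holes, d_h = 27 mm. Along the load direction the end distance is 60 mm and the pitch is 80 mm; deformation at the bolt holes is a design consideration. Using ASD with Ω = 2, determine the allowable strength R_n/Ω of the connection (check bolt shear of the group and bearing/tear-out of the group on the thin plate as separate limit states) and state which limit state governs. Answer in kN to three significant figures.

Bolt shear: A_b = π·24²/4 = 452.4 mm²; R_n = 469 × 452.4 × 4 × 2 / 1000 = 1697 kN → 1697 / 2 = 849 kN.
Bearing (1.2 l_c t F_u ≤ 2.4 d t F_u): upper limit = 2.4·24·8·430 / 1000 = 198.1 kN.
  Edge l_c = 60 − 27/2 = 46.5 → r_n = 192 kN; interior l_c = 80 − 27 = 53 → r_n = 198.1 kN.
  R_n,bearing = 2·192 + 2·198.1 = 780.2 kN → 780.2 / 2 = 390 kN.
Bearing governs: 390 kN.

390 kN (bearing governs)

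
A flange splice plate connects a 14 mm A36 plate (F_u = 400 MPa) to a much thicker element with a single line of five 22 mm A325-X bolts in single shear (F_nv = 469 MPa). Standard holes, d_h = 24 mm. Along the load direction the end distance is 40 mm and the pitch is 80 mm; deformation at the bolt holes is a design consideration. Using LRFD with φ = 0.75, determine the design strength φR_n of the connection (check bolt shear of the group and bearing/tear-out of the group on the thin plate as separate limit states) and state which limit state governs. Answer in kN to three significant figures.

Bolt shear: A_b = π·22²/4 = 380.1 mm²; R_n = 469 × 380.1 × 5 × 1 / 1000 = 891.4 kN → 0.75 × 891.4 = 669 kN.
Bearing (1.2 l_c t F_u ≤ 2.4 d t F_u): upper limit = 2.4·22·14·400 / 1000 = 295.7 kN.
  Edge l_c = 40 − 24/2 = 28 → r_n = 188.2 kN; interior l_c = 80 − 24 = 56 → r_n = 295.7 kN.
  R_n,bearing = 1·188.2 + 4·295.7 = 1371 kN → 0.75 × 1371 = 1030 kN.
Bolt shear governs: 669 kN.

669 kN (bolt shear governs)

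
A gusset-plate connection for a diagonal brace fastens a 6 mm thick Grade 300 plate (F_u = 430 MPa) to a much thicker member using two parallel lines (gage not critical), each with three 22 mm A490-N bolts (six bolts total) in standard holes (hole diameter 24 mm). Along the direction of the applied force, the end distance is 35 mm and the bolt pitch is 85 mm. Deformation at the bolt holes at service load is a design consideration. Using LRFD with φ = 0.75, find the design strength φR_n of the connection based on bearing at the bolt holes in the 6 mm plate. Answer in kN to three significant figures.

Per bolt r_n = 1.2 l_c t F_u ≤ 2.4 d t F_u; upper limit = 2.4 × 22 × 6 × 430 / 1000 = 136.2 kN.
Edge bolt: l_c = 35 − 24/2 = 23 mm → 1.2 × 23 × 6 × 430 / 1000 = 71.21 → r_n = 71.21 kN.
Interior bolts: l_c = 85 − 24 = 61 mm → 1.2 × 61 × 6 × 430 / 1000 = 188.9 → r_n = 136.2 kN.
R_n = 2 × 71.21 + 4 × 136.2 = 687.3 kN.
Design strength φR_n = 0.75 × 687.3 = 515 kN.

515 kN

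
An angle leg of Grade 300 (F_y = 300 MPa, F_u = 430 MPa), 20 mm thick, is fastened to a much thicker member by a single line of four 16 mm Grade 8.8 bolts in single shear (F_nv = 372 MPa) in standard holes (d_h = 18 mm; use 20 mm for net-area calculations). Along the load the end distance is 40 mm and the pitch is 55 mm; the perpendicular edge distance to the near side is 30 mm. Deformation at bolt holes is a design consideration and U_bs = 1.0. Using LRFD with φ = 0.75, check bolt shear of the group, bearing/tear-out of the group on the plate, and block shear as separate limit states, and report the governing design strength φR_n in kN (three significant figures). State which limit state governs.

Bolt shear: A_b = π·16²/4 = 201.1 mm²; R_n = 372 × 201.1 × 4 × 1 / 1000 = 299.2 kN → 0.75 × 299.2 = 224 kN.
Bearing: edge l_c = 31, r_n = 319.9 kN; interior l_c = 37, r_n = 330.2 kN; R_n = 319.9 + 3·330.2 = 1311 kN → 983 kN.
Block shear: A_gv = 4100, A_nv = 2700, A_nt = 400 mm²; R_n = min(0.6F_uA_nv, 0.6F_yA_gv) + U_bs·F_u·A_nt = 868.6 kN → 651 kN.
Bolt shear governs: 224 kN.

224 kN (bolt shear governs)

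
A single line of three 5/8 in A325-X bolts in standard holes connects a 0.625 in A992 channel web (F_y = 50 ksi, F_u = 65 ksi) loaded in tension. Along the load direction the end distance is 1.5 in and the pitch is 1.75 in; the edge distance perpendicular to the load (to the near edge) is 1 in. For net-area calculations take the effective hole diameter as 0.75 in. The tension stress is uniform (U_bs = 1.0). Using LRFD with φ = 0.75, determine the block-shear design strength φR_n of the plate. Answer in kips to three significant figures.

Shear plane L_v = 1.5 + 2·1.75 = 5 in; A_gv = 5 × 0.625 = 3.125 in².
A_nv = (5 − 2.5·0.75) × 0.625 = 1.953 in².
A_nt = (1 − 0.5·0.75) × 0.625 = 0.3906 in².
0.6 F_u A_nv = 76.17 kips; 0.6 F_y A_gv = 93.75 kips → shear rupture governs the shear term.
R_n = 76.17 + 1.0 × 65 × 0.3906 = 101.6 kips.
Design strength φR_n = 0.75 × 101.6 = 76.2 kips.

76.2 kips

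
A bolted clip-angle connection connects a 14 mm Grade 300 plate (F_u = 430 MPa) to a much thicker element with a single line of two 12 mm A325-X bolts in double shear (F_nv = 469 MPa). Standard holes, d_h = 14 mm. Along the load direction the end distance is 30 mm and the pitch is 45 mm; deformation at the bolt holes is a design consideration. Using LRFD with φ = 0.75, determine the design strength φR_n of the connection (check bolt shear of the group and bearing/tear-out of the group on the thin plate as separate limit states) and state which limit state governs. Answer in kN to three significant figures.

Bolt shear: A_b = π·12²/4 = 113.1 mm²; R_n = 469 × 113.1 × 2 × 2 / 1000 = 212.2 kN → 0.75 × 212.2 = 159 kN.
Bearing (1.2 l_c t F_u ≤ 2.4 d t F_u): upper limit = 2.4·12·14·430 / 1000 = 173.4 kN.
  Edge l_c = 30 − 14/2 = 23 → r_n = 166.2 kN; interior l_c = 45 − 14 = 31 → r_n = 173.4 kN.
  R_n,bearing = 1·166.2 + 1·173.4 = 339.5 kN → 0.75 × 339.5 = 255 kN.
Bolt shear governs: 159 kN.

159 kN (bolt shear governs)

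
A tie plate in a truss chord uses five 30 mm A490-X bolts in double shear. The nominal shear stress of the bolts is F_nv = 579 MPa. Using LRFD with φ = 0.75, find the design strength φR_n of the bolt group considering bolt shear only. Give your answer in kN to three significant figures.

3070 kN

A_b = π × 30² / 4 = 706.9 mm².
R_n = F_nv · A_b · n · n_s = 579 × 706.9 × 5 × 2 / 1000 = 4093 kN.
Design strength φR_n = 0.75 × 4093 = 3070 kN.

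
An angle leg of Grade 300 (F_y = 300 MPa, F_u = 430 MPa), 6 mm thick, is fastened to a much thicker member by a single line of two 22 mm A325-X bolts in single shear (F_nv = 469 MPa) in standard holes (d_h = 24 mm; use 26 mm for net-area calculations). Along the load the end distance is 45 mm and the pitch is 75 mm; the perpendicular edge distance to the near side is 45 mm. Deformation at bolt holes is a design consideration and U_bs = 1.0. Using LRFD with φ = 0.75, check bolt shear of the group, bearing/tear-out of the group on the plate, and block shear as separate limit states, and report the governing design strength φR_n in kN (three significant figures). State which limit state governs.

Bolt shear: A_b = π·22²/4 = 380.1 mm²; R_n = 469 × 380.1 × 2 × 1 / 1000 = 356.6 kN → 0.75 × 356.6 = 267 kN.
Bearing: edge l_c = 33, r_n = 102.2 kN; interior l_c = 51, r_n = 136.2 kN; R_n = 102.2 + 1·136.2 = 238.4 kN → 179 kN.
Block shear: A_gv = 720, A_nv = 486, A_nt = 192 mm²; R_n = min(0.6F_uA_nv, 0.6F_yA_gv) + U_bs·F_u·A_nt = 207.9 kN → 156 kN.
Block shear governs: 156 kN.

156 kN (block shear governs)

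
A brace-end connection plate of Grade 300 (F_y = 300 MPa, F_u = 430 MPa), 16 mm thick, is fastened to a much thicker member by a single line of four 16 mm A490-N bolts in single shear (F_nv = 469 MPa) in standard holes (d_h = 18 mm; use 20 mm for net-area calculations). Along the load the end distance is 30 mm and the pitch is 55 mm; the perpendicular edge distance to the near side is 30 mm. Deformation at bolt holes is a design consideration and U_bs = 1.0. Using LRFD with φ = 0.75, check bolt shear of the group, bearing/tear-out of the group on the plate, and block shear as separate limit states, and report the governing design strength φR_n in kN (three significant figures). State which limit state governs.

283 kN (bolt shear governs)

Bolt shear: A_b = π·16²/4 = 201.1 mm²; R_n = 469 × 201.1 × 4 × 1 / 1000 = 377.2 kN → 0.75 × 377.2 = 283 kN.
Bearing: edge l_c = 21, r_n = 173.4 kN; interior l_c = 37, r_n = 264.2 kN; R_n = 173.4 + 3·264.2 = 966 kN → 724 kN.
Block shear: A_gv = 3120, A_nv = 2000, A_nt = 320 mm²; R_n = min(0.6F_uA_nv, 0.6F_yA_gv) + U_bs·F_u·A_nt = 653.6 kN → 490 kN.
Bolt shear governs: 283 kN.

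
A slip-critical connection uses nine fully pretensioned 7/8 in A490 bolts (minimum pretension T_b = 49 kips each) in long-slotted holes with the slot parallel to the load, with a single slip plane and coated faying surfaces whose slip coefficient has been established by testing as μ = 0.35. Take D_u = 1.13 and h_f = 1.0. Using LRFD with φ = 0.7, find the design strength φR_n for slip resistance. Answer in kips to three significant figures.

122 kips

R_n = μ · D_u · h_f · T_b · n_s · n_b = 0.35 × 1.13 × 1.0 × 49 × 1 × 9 = 174.4 kips.
Design strength φR_n = 0.7 × 174.4 = 122 kips.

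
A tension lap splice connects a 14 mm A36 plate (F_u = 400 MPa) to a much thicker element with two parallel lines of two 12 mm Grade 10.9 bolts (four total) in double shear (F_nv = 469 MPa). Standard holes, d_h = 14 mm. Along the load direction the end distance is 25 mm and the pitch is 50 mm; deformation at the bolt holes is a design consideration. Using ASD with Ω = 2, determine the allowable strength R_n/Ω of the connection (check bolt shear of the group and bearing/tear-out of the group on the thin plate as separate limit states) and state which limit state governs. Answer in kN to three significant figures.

212 kN (bolt shear governs)

Bolt shear: A_b = π·12²/4 = 113.1 mm²; R_n = 469 × 113.1 × 4 × 2 / 1000 = 424.3 kN → 424.3 / 2 = 212 kN.
Bearing (1.2 l_c t F_u ≤ 2.4 d t F_u): upper limit = 2.4·12·14·400 / 1000 = 161.3 kN.
  Edge l_c = 25 − 14/2 = 18 → r_n = 121 kN; interior l_c = 50 − 14 = 36 → r_n = 161.3 kN.
  R_n,bearing = 2·121 + 2·161.3 = 564.5 kN → 564.5 / 2 = 282 kN.
Bolt shear governs: 212 kN.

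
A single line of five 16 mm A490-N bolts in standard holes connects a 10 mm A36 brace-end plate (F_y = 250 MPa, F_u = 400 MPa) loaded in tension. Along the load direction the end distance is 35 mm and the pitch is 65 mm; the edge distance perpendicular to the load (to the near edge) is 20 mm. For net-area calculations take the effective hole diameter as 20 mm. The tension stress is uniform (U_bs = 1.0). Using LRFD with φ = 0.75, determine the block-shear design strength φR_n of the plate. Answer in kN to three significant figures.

362 kN

Shear plane L_v = 35 + 4·65 = 295 mm; A_gv = 295 × 10 = 2950 mm².
A_nv = (295 − 4.5·20) × 10 = 2050 mm².
A_nt = (20 − 0.5·20) × 10 = 100 mm².
0.6 F_u A_nv = 492 kN; 0.6 F_y A_gv = 442.5 kN → shear yielding governs the shear term.
R_n = 442.5 + 1.0 × 400 × 100 / 1000 = 482.5 kN.
Design strength φR_n = 0.75 × 482.5 = 362 kN.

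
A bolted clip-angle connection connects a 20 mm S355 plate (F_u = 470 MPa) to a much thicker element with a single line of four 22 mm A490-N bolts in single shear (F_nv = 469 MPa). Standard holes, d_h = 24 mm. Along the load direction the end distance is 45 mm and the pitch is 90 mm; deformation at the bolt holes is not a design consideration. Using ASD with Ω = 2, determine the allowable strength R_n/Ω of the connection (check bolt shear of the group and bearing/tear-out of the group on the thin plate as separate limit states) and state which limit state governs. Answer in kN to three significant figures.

357 kN (bolt shear governs)

Bolt shear: A_b = π·22²/4 = 380.1 mm²; R_n = 469 × 380.1 × 4 × 1 / 1000 = 713.1 kN → 713.1 / 2 = 357 kN.
Bearing (1.5 l_c t F_u ≤ 3.0 d t F_u): upper limit = 3.0·22·20·470 / 1000 = 620.4 kN.
  Edge l_c = 45 − 24/2 = 33 → r_n = 465.3 kN; interior l_c = 90 − 24 = 66 → r_n = 620.4 kN.
  R_n,bearing = 1·465.3 + 3·620.4 = 2326 kN → 2326 / 2 = 1160 kN.
Bolt shear governs: 357 kN.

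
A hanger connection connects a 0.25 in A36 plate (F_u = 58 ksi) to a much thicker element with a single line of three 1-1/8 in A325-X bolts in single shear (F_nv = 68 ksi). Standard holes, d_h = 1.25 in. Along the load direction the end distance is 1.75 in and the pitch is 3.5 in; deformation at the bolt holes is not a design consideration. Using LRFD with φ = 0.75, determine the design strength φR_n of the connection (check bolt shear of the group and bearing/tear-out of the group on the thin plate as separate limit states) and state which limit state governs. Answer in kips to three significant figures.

91.8 kips (bearing governs)

Bolt shear: A_b = π·1.125²/4 = 0.994 in²; R_n = 68 × 0.994 × 3 × 1 = 202.8 kips → 0.75 × 202.8 = 152 kips.
Bearing (1.5 l_c t F_u ≤ 3.0 d t F_u): upper limit = 3.0·1.125·0.25·58 = 48.94 kips.
  Edge l_c = 1.75 − 1.25/2 = 1.125 → r_n = 24.47 kips; interior l_c = 3.5 − 1.25 = 2.25 → r_n = 48.94 kips.
  R_n,bearing = 1·24.47 + 2·48.94 = 122.3 kips → 0.75 × 122.3 = 91.8 kips.
Bearing governs: 91.8 kips.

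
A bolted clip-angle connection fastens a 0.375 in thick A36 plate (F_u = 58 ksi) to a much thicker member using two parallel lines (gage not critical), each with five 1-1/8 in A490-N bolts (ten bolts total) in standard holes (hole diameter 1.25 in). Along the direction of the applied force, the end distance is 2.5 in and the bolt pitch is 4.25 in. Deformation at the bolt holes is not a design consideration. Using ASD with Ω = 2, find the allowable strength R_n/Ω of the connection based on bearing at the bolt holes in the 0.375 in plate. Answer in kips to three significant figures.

355 kips

Per bolt r_n = 1.5 l_c t F_u ≤ 3.0 d t F_u; upper limit = 3.0 × 1.125 × 0.375 × 58 = 73.41 kips.
Edge bolt: l_c = 2.5 − 1.25/2 = 1.875 in → 1.5 × 1.875 × 0.375 × 58 = 61.17 → r_n = 61.17 kips.
Interior bolts: l_c = 4.25 − 1.25 = 3 in → 1.5 × 3 × 0.375 × 58 = 97.88 → r_n = 73.41 kips.
R_n = 2 × 61.17 + 8 × 73.41 = 709.6 kips.
Allowable strength R_n/Ω = 709.6 / 2 = 355 kips.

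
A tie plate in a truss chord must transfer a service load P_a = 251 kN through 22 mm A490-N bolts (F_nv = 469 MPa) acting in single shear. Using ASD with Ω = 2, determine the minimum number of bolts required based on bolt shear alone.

A_b = π·22²/4 = 380.1 mm².
Per-bolt allowable strength R_n/Ω = 469 × 380.1 × 1 / 1000 / 2 = 89.14 kN.
n ≥ 251 / 89.14 = 2.816 → use 3 bolts.

3 bolts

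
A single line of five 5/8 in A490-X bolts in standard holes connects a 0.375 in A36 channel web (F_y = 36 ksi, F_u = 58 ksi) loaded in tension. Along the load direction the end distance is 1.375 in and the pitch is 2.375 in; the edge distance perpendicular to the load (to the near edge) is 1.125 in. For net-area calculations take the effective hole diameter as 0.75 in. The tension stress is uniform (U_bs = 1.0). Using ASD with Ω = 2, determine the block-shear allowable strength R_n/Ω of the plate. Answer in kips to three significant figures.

Shear plane L_v = 1.375 + 4·2.375 = 10.88 in; A_gv = 10.88 × 0.375 = 4.078 in².
A_nv = (10.88 − 4.5·0.75) × 0.375 = 2.812 in².
A_nt = (1.125 − 0.5·0.75) × 0.375 = 0.2812 in².
0.6 F_u A_nv = 97.87 kips; 0.6 F_y A_gv = 88.09 kips → shear yielding governs the shear term.
R_n = 88.09 + 1.0 × 58 × 0.2812 = 104.4 kips.
Allowable strength R_n/Ω = 104.4 / 2 = 52.2 kips.

52.2 kips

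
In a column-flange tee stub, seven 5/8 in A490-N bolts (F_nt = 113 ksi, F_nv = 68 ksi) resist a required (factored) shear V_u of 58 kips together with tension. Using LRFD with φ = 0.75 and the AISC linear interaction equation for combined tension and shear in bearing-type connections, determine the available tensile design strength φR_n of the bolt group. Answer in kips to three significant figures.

140 kips

A_b = π·0.625²/4 = 0.3068 in²; f_rv = 58 / (7 × 0.3068) = 27.01 ksi.
F'_nt = 1.3 F_nt − (F_nt / φF_nv) f_rv = 1.3·113 − (113/(0.75·68))·27.01 = 87.06 ksi, capped at F_nt → F'_nt = 87.06 ksi.
R_n = F'_nt · A_b · n = 87.06 × 0.3068 × 7 = 187 kips.
Design strength φR_n = 0.75 × 187 = 140 kips.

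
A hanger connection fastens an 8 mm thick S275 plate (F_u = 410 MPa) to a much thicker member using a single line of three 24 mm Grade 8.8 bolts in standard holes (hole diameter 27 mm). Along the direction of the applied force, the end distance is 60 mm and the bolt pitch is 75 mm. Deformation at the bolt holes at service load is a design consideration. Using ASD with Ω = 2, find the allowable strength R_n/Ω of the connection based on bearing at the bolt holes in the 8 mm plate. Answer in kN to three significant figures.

280 kN

Per bolt r_n = 1.2 l_c t F_u ≤ 2.4 d t F_u; upper limit = 2.4 × 24 × 8 × 410 / 1000 = 188.9 kN.
Edge bolt: l_c = 60 − 27/2 = 46.5 mm → 1.2 × 46.5 × 8 × 410 / 1000 = 183 → r_n = 183 kN.
Interior bolts: l_c = 75 − 27 = 48 mm → 1.2 × 48 × 8 × 410 / 1000 = 188.9 → r_n = 188.9 kN.
R_n = 1 × 183 + 2 × 188.9 = 560.9 kN.
Allowable strength R_n/Ω = 560.9 / 2 = 280 kN.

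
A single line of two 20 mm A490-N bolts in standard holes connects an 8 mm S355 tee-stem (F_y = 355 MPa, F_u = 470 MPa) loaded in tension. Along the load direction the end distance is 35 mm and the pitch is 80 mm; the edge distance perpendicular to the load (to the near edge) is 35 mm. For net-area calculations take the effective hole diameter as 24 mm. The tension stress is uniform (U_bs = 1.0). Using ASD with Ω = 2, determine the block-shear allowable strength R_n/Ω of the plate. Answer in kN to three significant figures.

132 kN

Shear plane L_v = 35 + 1·80 = 115 mm; A_gv = 115 × 8 = 920 mm².
A_nv = (115 − 1.5·24) × 8 = 632 mm².
A_nt = (35 − 0.5·24) × 8 = 184 mm².
0.6 F_u A_nv = 178.2 kN; 0.6 F_y A_gv = 196 kN → shear rupture governs the shear term.
R_n = 178.2 + 1.0 × 470 × 184 / 1000 = 264.7 kN.
Allowable strength R_n/Ω = 264.7 / 2 = 132 kN.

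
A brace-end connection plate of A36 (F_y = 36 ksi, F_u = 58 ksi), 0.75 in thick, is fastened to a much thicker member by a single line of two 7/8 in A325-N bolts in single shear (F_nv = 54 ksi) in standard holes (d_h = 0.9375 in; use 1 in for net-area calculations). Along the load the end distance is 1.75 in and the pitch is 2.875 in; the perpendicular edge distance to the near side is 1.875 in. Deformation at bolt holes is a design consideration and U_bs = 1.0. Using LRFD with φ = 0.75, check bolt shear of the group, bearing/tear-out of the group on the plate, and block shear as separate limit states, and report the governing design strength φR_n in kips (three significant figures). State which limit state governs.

48.7 kips (bolt shear governs)

Bolt shear: A_b = π·0.875²/4 = 0.6013 in²; R_n = 54 × 0.6013 × 2 × 1 = 64.94 kips → 0.75 × 64.94 = 48.7 kips.
Bearing: edge l_c = 1.281, r_n = 66.88 kips; interior l_c = 1.938, r_n = 91.35 kips; R_n = 66.88 + 1·91.35 = 158.2 kips → 119 kips.
Block shear: A_gv = 3.469, A_nv = 2.344, A_nt = 1.031 in²; R_n = min(0.6F_uA_nv, 0.6F_yA_gv) + U_bs·F_u·A_nt = 134.7 kips → 101 kips.
Bolt shear governs: 48.7 kips.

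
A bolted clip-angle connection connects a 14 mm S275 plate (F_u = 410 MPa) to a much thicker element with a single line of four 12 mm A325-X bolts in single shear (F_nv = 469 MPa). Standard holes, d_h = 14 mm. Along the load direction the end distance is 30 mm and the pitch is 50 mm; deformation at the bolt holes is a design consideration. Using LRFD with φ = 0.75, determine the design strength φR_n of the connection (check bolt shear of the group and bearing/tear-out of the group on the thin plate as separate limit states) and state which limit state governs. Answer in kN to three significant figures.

159 kN (bolt shear governs)

Bolt shear: A_b = π·12²/4 = 113.1 mm²; R_n = 469 × 113.1 × 4 × 1 / 1000 = 212.2 kN → 0.75 × 212.2 = 159 kN.
Bearing (1.2 l_c t F_u ≤ 2.4 d t F_u): upper limit = 2.4·12·14·410 / 1000 = 165.3 kN.
  Edge l_c = 30 − 14/2 = 23 → r_n = 158.4 kN; interior l_c = 50 − 14 = 36 → r_n = 165.3 kN.
  R_n,bearing = 1·158.4 + 3·165.3 = 654.4 kN → 0.75 × 654.4 = 491 kN.
Bolt shear governs: 159 kN.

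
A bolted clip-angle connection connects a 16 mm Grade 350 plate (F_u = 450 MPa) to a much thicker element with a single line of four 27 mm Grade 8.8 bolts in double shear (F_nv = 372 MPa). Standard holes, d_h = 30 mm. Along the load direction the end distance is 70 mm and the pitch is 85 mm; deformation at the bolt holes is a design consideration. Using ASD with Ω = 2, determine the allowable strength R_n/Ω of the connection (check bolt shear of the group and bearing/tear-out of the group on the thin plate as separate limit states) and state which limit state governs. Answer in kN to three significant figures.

Bolt shear: A_b = π·27²/4 = 572.6 mm²; R_n = 372 × 572.6 × 4 × 2 / 1000 = 1704 kN → 1704 / 2 = 852 kN.
Bearing (1.2 l_c t F_u ≤ 2.4 d t F_u): upper limit = 2.4·27·16·450 / 1000 = 466.6 kN.
  Edge l_c = 70 − 30/2 = 55 → r_n = 466.6 kN; interior l_c = 85 − 30 = 55 → r_n = 466.6 kN.
  R_n,bearing = 1·466.6 + 3·466.6 = 1866 kN → 1866 / 2 = 933 kN.
Bolt shear governs: 852 kN.

852 kN (bolt shear governs)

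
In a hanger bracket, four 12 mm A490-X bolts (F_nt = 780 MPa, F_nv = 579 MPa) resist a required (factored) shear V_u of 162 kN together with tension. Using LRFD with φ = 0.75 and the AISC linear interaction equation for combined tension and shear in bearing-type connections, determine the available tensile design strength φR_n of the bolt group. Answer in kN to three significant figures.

126 kN

A_b = π·12²/4 = 113.1 mm²; f_rv = 162 × 1000 / (4 × 113.1) = 358.1 MPa.
F'_nt = 1.3 F_nt − (F_nt / φF_nv) f_rv = 1.3·780 − (780/(0.75·579))·358.1 = 370.8 MPa, capped at F_nt → F'_nt = 370.8 MPa.
R_n = F'_nt · A_b · n = 370.8 × 113.1 × 4 / 1000 = 167.7 kN.
Design strength φR_n = 0.75 × 167.7 = 126 kN.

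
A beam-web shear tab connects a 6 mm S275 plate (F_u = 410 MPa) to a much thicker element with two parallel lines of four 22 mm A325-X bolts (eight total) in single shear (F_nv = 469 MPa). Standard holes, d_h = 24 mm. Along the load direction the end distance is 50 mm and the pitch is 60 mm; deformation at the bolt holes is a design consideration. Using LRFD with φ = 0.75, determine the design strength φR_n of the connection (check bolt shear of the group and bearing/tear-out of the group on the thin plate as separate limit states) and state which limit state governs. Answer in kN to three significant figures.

646 kN (bearing governs)

Bolt shear: A_b = π·22²/4 = 380.1 mm²; R_n = 469 × 380.1 × 8 × 1 / 1000 = 1426 kN → 0.75 × 1426 = 1070 kN.
Bearing (1.2 l_c t F_u ≤ 2.4 d t F_u): upper limit = 2.4·22·6·410 / 1000 = 129.9 kN.
  Edge l_c = 50 − 24/2 = 38 → r_n = 112.2 kN; interior l_c = 60 − 24 = 36 → r_n = 106.3 kN.
  R_n,bearing = 2·112.2 + 6·106.3 = 862 kN → 0.75 × 862 = 646 kN.
Bearing governs: 646 kN.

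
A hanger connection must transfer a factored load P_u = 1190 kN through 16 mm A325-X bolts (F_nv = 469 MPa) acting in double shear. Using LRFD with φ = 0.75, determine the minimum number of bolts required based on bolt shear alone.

9 bolts

A_b = π·16²/4 = 201.1 mm².
Per-bolt design strength φR_n = 0.75 × 469 × 201.1 × 2 / 1000 = 141.4 kN.
n ≥ 1190 / 141.4 = 8.413 → use 9 bolts.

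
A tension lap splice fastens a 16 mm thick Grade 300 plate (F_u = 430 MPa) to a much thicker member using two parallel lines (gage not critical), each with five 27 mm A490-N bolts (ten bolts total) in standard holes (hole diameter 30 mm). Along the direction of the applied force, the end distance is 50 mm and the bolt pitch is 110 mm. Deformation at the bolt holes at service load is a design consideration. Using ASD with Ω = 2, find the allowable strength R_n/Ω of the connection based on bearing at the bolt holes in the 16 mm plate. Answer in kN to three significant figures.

Per bolt r_n = 1.2 l_c t F_u ≤ 2.4 d t F_u; upper limit = 2.4 × 27 × 16 × 430 / 1000 = 445.8 kN.
Edge bolt: l_c = 50 − 30/2 = 35 mm → 1.2 × 35 × 16 × 430 / 1000 = 289 → r_n = 289 kN.
Interior bolts: l_c = 110 − 30 = 80 mm → 1.2 × 80 × 16 × 430 / 1000 = 660.5 → r_n = 445.8 kN.
R_n = 2 × 289 + 8 × 445.8 = 4145 kN.
Allowable strength R_n/Ω = 4145 / 2 = 2070 kN.

2070 kN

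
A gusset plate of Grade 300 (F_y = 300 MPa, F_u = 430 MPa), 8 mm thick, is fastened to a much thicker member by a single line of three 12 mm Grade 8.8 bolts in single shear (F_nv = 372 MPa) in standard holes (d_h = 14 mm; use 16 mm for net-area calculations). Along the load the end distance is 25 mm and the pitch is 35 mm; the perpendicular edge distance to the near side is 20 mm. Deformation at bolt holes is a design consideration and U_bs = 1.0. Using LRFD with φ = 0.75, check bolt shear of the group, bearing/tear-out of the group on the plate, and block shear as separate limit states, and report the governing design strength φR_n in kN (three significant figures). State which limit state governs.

94.7 kN (bolt shear governs)

Bolt shear: A_b = π·12²/4 = 113.1 mm²; R_n = 372 × 113.1 × 3 × 1 / 1000 = 126.2 kN → 0.75 × 126.2 = 94.7 kN.
Bearing: edge l_c = 18, r_n = 74.3 kN; interior l_c = 21, r_n = 86.69 kN; R_n = 74.3 + 2·86.69 = 247.7 kN → 186 kN.
Block shear: A_gv = 760, A_nv = 440, A_nt = 96 mm²; R_n = min(0.6F_uA_nv, 0.6F_yA_gv) + U_bs·F_u·A_nt = 154.8 kN → 116 kN.
Bolt shear governs: 94.7 kN.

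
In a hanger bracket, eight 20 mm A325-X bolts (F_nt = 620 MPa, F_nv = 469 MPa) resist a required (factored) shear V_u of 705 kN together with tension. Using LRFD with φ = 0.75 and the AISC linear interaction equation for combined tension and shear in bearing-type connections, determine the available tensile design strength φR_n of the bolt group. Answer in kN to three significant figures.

A_b = π·20²/4 = 314.2 mm²; f_rv = 705 × 1000 / (8 × 314.2) = 280.5 MPa.
F'_nt = 1.3 F_nt − (F_nt / φF_nv) f_rv = 1.3·620 − (620/(0.75·469))·280.5 = 311.6 MPa, capped at F_nt → F'_nt = 311.6 MPa.
R_n = F'_nt · A_b · n = 311.6 × 314.2 × 8 / 1000 = 783.1 kN.
Design strength φR_n = 0.75 × 783.1 = 587 kN.

587 kN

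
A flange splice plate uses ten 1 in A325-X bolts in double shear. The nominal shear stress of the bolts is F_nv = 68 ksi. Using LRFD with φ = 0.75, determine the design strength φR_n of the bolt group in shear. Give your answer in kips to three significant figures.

A_b = π × 1² / 4 = 0.7854 in².
R_n = F_nv · A_b · n · n_s = 68 × 0.7854 × 10 × 2 = 1068 kips.
Design strength φR_n = 0.75 × 1068 = 801 kips.

801 kips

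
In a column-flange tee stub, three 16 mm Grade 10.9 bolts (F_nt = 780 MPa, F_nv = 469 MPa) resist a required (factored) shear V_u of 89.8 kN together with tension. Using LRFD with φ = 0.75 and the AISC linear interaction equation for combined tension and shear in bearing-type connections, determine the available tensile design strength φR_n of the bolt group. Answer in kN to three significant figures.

309 kN

A_b = π·16²/4 = 201.1 mm²; f_rv = 89.8 × 1000 / (3 × 201.1) = 148.9 MPa.
F'_nt = 1.3 F_nt − (F_nt / φF_nv) f_rv = 1.3·780 − (780/(0.75·469))·148.9 = 683.9 MPa, capped at F_nt → F'_nt = 683.9 MPa.
R_n = F'_nt · A_b · n = 683.9 × 201.1 × 3 / 1000 = 412.5 kN.
Design strength φR_n = 0.75 × 412.5 = 309 kN.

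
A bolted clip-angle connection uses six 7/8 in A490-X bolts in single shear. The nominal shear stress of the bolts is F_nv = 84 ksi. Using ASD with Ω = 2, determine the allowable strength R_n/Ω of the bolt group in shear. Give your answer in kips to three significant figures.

152 kips

A_b = π × 0.875² / 4 = 0.6013 in².
R_n = F_nv · A_b · n · n_s = 84 × 0.6013 × 6 × 1 = 303.1 kips.
Allowable strength R_n/Ω = 303.1 / 2 = 152 kips.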